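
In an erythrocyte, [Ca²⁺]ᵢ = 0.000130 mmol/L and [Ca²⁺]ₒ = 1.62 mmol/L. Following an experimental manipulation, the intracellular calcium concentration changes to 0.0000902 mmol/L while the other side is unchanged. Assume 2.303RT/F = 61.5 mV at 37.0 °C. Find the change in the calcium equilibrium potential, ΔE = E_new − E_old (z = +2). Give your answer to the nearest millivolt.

E_old = (61.5/2)·log₁₀(1.62/0.000130) = 125.94 mV
E_new = (61.5/2)·log₁₀(1.62/0.0000902) = 130.82 mV
ΔE = 130.82 − (125.94) = 4.88 mV

5 mV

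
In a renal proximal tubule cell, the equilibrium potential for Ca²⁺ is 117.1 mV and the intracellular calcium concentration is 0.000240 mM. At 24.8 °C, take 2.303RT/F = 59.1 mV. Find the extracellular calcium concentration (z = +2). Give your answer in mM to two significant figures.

Nernst: E = (59.1/2) · log₁₀([out]/[in]), so log₁₀([out]/[in]) = 117.1 × 2 / 59.1 = 3.9628.
[out]/[in] = 10^(3.9628) = 9179.
[out] = 9179 × 0.000240 = 2.203 mM.

2.2 mM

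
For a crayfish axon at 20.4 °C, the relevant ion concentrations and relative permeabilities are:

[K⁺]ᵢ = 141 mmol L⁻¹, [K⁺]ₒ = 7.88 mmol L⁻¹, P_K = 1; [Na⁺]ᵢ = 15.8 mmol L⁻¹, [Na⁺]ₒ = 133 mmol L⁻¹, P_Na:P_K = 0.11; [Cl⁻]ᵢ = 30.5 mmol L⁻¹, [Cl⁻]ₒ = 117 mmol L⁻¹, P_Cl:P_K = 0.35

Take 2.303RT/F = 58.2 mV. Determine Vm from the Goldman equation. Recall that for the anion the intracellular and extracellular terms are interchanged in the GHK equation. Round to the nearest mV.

Vm = 58.2 · log₁₀[(Σ P·[cation]ₒ + Σ P·[anion]ᵢ) / (Σ P·[cation]ᵢ + Σ P·[anion]ₒ)]
Numerator = 1×7.88 + 0.11×133 + 0.35×30.5 = 33.19
Denominator = 1×141 + 0.11×15.8 + 0.35×117 = 183.7
Vm = 58.2 · log₁₀(0.18066) = 58.2 × (-0.7431) = -43.25 mV

-43 mV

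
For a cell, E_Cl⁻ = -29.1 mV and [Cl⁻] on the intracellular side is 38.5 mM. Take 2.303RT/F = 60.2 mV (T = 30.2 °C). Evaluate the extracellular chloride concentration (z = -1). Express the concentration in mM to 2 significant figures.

120 mM

Nernst: E = (60.2/-1) · log₁₀([out]/[in]), so log₁₀([out]/[in]) = -29.1 × -1 / 60.2 = 0.4834.
[out]/[in] = 10^(0.4834) = 3.044.
[out] = 3.044 × 38.5 = 117.2 mM.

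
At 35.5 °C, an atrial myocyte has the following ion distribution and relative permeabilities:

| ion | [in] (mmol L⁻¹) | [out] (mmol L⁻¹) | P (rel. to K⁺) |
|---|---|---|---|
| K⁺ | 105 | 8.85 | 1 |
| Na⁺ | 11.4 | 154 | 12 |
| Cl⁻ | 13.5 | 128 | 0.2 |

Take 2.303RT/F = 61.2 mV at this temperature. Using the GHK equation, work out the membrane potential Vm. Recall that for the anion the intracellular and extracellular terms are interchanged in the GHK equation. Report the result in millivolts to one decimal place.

51.5 mV

Vm = 61.2 · log₁₀[(Σ P·[cation]ₒ + Σ P·[anion]ᵢ) / (Σ P·[cation]ᵢ + Σ P·[anion]ₒ)]
Numerator = 1×8.85 + 12×154 + 0.2×13.5 = 1860
Denominator = 1×105 + 12×11.4 + 0.2×128 = 267.4
Vm = 61.2 · log₁₀(6.9542) = 61.2 × (0.8422) = 51.55 mV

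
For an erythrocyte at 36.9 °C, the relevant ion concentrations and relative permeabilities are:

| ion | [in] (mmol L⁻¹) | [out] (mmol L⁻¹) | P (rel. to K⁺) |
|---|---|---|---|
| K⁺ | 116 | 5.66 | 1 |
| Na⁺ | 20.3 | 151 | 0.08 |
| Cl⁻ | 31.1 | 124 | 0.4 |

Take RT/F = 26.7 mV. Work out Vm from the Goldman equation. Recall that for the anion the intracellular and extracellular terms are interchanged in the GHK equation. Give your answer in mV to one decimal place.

-45.7 mV

Vm = 26.7 · ln[(Σ P·[cation]ₒ + Σ P·[anion]ᵢ) / (Σ P·[cation]ᵢ + Σ P·[anion]ₒ)]
Numerator = 1×5.66 + 0.08×151 + 0.4×31.1 = 30.18
Denominator = 1×116 + 0.08×20.3 + 0.4×124 = 167.2
Vm = 26.7 · ln(0.18048) = 26.7 × (-1.7122) = -45.71 mV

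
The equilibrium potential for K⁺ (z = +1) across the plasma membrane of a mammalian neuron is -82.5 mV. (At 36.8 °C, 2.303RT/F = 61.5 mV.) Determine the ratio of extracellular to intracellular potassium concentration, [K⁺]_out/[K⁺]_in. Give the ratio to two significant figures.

0.046

log₁₀([out]/[in]) = E·z/(61.5) = -82.5 × 1 / 61.5 = -1.3415
[out]/[in] = 10^(-1.3415) = 0.04556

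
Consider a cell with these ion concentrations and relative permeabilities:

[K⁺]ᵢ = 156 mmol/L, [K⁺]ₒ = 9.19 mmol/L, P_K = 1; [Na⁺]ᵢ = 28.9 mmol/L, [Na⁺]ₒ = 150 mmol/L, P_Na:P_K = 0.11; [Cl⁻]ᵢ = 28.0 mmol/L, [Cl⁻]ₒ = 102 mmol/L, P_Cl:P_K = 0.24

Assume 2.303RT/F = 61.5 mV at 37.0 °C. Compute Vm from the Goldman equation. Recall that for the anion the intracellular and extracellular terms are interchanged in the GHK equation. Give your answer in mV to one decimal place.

Vm = 61.5 · log₁₀[(Σ P·[cation]ₒ + Σ P·[anion]ᵢ) / (Σ P·[cation]ᵢ + Σ P·[anion]ₒ)]
Numerator = 1×9.19 + 0.11×150 + 0.24×28.0 = 32.41
Denominator = 1×156 + 0.11×28.9 + 0.24×102 = 183.7
Vm = 61.5 · log₁₀(0.17647) = 61.5 × (-0.7533) = -46.33 mV

-46.3 mV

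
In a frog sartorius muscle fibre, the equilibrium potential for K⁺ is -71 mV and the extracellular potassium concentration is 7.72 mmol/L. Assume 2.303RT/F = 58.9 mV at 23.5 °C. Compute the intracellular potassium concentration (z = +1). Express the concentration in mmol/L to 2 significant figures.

120 mmol/L

Nernst: E = (58.9/1) · log₁₀([out]/[in]), so log₁₀([out]/[in]) = -71.0 × 1 / 58.9 = -1.2054.
[out]/[in] = 10^(-1.2054) = 0.06231.
[in] = 7.72 / 0.06231 = 123.9 mmol/L.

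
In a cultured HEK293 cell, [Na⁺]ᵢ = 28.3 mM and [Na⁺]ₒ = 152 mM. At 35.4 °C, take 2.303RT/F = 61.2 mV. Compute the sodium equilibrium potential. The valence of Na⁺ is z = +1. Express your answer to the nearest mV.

E = (61.2/z) · log₁₀([Na⁺]_out/[Na⁺]_in) with z = +1.
= (61.2/1) · log₁₀(152/28.3) = 61.20 · log₁₀(5.371)
= 61.20 · (0.7301) = 44.68 mV

45 mV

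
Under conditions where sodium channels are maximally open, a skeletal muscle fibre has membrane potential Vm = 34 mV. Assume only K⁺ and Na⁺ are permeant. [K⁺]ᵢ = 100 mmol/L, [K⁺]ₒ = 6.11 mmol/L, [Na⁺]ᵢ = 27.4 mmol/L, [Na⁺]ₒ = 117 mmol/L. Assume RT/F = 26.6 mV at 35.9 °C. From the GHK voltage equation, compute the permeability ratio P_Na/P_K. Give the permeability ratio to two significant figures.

19

Let α = P_Na/P_K. GHK: Vm = 26.6·ln[(Kₒ + α·Naₒ)/(Kᵢ + α·Naᵢ)].
e^(Vm/26.6) = e^(34.0/26.6) = 3.5902
So 3.5902·(Kᵢ + α·Naᵢ) = Kₒ + α·Naₒ → α = (3.5902·100.0 − 6.11) / (117.0 − 3.5902·27.4)
α = (359 − 6.11) / (117.0 − 98.37) = 352.9/18.63 = 18.94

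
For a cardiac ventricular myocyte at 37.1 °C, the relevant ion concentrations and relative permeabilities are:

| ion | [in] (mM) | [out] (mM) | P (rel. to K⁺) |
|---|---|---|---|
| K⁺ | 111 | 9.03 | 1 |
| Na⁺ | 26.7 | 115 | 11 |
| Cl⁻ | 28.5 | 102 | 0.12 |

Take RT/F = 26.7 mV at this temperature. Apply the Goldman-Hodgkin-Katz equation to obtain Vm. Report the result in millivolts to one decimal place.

Vm = 26.7 · ln[(Σ P·[cation]ₒ + Σ P·[anion]ᵢ) / (Σ P·[cation]ᵢ + Σ P·[anion]ₒ)]
Numerator = 1×9.03 + 11×115 + 0.12×28.5 = 1277
Denominator = 1×111 + 11×26.7 + 0.12×102 = 416.9
Vm = 26.7 · ln(3.0639) = 26.7 × (1.1197) = 29.90 mV

29.9 mV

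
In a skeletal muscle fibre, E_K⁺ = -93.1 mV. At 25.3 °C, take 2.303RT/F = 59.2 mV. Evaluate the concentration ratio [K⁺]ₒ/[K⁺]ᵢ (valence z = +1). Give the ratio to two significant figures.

0.027

log₁₀([out]/[in]) = E·z/(59.2) = -93.1 × 1 / 59.2 = -1.5726
[out]/[in] = 10^(-1.5726) = 0.02675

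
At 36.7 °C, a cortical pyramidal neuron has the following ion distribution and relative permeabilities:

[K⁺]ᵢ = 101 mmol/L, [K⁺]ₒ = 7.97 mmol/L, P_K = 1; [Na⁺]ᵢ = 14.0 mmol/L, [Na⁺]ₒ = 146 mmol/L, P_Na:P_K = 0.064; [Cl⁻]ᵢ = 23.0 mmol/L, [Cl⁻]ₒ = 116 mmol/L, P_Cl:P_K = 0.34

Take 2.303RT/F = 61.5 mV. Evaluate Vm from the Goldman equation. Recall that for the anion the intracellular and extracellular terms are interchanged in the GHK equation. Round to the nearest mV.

Vm = 61.5 · log₁₀[(Σ P·[cation]ₒ + Σ P·[anion]ᵢ) / (Σ P·[cation]ᵢ + Σ P·[anion]ₒ)]
Numerator = 1×7.97 + 0.064×146 + 0.34×23.0 = 25.13
Denominator = 1×101 + 0.064×14.0 + 0.34×116 = 141.3
Vm = 61.5 · log₁₀(0.17783) = 61.5 × (-0.7500) = -46.12 mV

-46 mV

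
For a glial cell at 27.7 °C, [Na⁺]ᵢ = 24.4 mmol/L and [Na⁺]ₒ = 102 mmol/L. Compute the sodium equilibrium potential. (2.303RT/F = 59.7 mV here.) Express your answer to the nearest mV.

E = (59.7/z) · log₁₀([Na⁺]_out/[Na⁺]_in) with z = +1.
= (59.7/1) · log₁₀(102/24.4) = 59.70 · log₁₀(4.18)
= 59.70 · (0.6212) = 37.09 mV

37 mV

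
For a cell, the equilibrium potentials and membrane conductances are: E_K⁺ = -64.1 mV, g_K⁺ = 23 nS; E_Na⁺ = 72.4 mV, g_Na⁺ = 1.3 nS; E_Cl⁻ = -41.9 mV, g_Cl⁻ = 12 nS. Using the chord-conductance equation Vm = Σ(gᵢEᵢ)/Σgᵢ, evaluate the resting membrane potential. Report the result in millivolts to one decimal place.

-51.9 mV

Σ gᵢEᵢ = 23·(-64.1) + 1.3·(72.4) + 12·(-41.9) = -1882.98
Σ gᵢ = 23 + 1.3 + 12 = 36.3
Vm = -1882.98 / 36.3 = -51.87 mV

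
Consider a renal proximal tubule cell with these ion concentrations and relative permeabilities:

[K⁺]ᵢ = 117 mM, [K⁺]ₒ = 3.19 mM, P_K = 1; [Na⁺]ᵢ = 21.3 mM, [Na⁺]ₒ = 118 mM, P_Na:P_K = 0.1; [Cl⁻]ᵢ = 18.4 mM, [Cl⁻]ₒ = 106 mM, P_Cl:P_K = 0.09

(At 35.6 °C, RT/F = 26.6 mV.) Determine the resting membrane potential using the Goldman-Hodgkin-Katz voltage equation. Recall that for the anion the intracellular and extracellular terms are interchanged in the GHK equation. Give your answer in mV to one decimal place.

Vm = 26.6 · ln[(Σ P·[cation]ₒ + Σ P·[anion]ᵢ) / (Σ P·[cation]ᵢ + Σ P·[anion]ₒ)]
Numerator = 1×3.19 + 0.1×118 + 0.09×18.4 = 16.65
Denominator = 1×117 + 0.1×21.3 + 0.09×106 = 128.7
Vm = 26.6 · ln(0.12937) = 26.6 × (-2.0451) = -54.40 mV

-54.4 mV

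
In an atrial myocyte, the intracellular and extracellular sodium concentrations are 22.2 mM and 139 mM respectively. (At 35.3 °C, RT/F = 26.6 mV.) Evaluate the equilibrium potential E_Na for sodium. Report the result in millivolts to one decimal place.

48.8 mV

E = (26.6/z) · ln([Na⁺]_out/[Na⁺]_in) with z = +1.
= (26.6/1) · ln(139/22.2) = 26.60 · ln(6.261)
= 26.60 · (1.8344) = 48.79 mV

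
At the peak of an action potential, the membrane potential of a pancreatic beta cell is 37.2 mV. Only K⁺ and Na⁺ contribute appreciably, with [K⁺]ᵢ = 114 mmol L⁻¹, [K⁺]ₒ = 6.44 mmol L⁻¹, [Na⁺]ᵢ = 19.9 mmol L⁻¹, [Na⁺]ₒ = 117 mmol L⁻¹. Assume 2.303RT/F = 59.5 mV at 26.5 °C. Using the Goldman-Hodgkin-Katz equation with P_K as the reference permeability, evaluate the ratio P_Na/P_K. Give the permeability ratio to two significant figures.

Let α = P_Na/P_K. GHK: Vm = 59.5·log₁₀[(Kₒ + α·Naₒ)/(Kᵢ + α·Naᵢ)].
10^(Vm/59.5) = 10^(37.2/59.5) = 4.219
So 4.219·(Kᵢ + α·Naᵢ) = Kₒ + α·Naₒ → α = (4.219·114.0 − 6.44) / (117.0 − 4.219·19.9)
α = (481 − 6.44) / (117.0 − 83.96) = 474.5/33.04 = 14.36

14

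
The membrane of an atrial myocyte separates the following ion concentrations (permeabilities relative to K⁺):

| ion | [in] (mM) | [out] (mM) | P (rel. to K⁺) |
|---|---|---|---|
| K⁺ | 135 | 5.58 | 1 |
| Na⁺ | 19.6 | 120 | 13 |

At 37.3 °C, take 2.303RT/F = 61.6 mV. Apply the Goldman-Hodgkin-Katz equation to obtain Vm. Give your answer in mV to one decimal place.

37.2 mV

Vm = 61.6 · log₁₀[(Σ P·[cation]ₒ + Σ P·[anion]ᵢ) / (Σ P·[cation]ᵢ + Σ P·[anion]ₒ)]
Numerator = 1×5.58 + 13×120 = 1566
Denominator = 1×135 + 13×19.6 = 389.8
Vm = 61.6 · log₁₀(4.0164) = 61.6 × (0.6038) = 37.20 mV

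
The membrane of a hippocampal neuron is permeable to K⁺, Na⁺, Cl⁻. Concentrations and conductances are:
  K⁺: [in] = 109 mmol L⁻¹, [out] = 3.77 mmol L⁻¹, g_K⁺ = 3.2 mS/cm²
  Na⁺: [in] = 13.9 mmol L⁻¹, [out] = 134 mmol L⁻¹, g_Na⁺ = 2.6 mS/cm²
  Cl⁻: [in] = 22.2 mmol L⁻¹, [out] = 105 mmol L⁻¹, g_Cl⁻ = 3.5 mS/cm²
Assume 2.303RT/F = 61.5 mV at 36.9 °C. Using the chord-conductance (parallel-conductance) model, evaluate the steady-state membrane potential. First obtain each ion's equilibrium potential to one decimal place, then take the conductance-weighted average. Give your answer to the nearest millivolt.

E_K⁺ = (61.5/1)·log₁₀(3.77/109) = -89.9 mV
E_Na⁺ = (61.5/1)·log₁₀(134/13.9) = 60.5 mV
E_Cl⁻ = (61.5/-1)·log₁₀(105/22.2) = -41.5 mV
Vm = (Σ gᵢEᵢ)/(Σ gᵢ) = (3.2·-89.9 + 2.6·60.5 + 3.5·-41.5) / (3.2 + 2.6 + 3.5)
= -275.63 / 9.3 = -29.64 mV

-30 mV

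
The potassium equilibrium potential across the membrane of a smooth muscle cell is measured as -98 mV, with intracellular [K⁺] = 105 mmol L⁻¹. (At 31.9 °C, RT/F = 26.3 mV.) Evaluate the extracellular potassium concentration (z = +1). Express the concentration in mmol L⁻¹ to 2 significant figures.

Nernst: E = (26.3/1) · ln([out]/[in]), so ln([out]/[in]) = -98.0 × 1 / 26.3 = -3.7262.
[out]/[in] = e^(-3.7262) = 0.02408.
[out] = 0.02408 × 105 = 2.529 mmol L⁻¹.

2.5 mmol L⁻¹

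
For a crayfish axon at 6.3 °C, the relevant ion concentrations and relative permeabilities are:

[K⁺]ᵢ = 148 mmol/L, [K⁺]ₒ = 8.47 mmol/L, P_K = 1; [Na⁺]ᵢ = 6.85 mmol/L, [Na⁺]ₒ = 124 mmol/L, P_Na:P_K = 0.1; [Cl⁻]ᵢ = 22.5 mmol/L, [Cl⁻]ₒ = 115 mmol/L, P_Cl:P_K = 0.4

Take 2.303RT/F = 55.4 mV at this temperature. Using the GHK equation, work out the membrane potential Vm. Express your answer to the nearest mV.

Vm = 55.4 · log₁₀[(Σ P·[cation]ₒ + Σ P·[anion]ᵢ) / (Σ P·[cation]ᵢ + Σ P·[anion]ₒ)]
Numerator = 1×8.47 + 0.1×124 + 0.4×22.5 = 29.87
Denominator = 1×148 + 0.1×6.85 + 0.4×115 = 194.7
Vm = 55.4 · log₁₀(0.15343) = 55.4 × (-0.8141) = -45.10 mV

-45 mV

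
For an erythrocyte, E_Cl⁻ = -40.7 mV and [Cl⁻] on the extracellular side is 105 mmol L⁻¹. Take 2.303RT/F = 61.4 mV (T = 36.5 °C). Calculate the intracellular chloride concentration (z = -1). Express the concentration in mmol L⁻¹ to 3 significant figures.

Nernst: E = (61.4/-1) · log₁₀([out]/[in]), so log₁₀([out]/[in]) = -40.7 × -1 / 61.4 = 0.6629.
[out]/[in] = 10^(0.6629) = 4.601.
[in] = 105 / 4.601 = 22.82 mmol L⁻¹.

22.8 mmol L⁻¹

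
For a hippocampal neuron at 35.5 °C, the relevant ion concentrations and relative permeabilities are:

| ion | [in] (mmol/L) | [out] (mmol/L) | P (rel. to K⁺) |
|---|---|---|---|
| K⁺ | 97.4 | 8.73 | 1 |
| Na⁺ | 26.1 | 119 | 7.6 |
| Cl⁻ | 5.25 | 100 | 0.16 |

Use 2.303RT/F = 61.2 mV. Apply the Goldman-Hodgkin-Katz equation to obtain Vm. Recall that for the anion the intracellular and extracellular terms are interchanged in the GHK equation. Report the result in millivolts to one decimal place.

Vm = 61.2 · log₁₀[(Σ P·[cation]ₒ + Σ P·[anion]ᵢ) / (Σ P·[cation]ᵢ + Σ P·[anion]ₒ)]
Numerator = 1×8.73 + 7.6×119 + 0.16×5.25 = 914
Denominator = 1×97.4 + 7.6×26.1 + 0.16×100 = 311.8
Vm = 61.2 · log₁₀(2.9316) = 61.2 × (0.4671) = 28.59 mV

28.6 mV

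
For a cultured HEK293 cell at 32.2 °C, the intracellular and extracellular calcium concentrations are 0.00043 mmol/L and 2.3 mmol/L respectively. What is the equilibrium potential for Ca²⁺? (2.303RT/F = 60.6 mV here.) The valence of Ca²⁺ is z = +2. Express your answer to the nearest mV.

E = (60.6/z) · log₁₀([Ca²⁺]_out/[Ca²⁺]_in) with z = +2.
= (60.6/2) · log₁₀(2.3/0.00043) = 30.30 · log₁₀(5349)
= 30.30 · (3.7283) = 112.97 mV

113 mV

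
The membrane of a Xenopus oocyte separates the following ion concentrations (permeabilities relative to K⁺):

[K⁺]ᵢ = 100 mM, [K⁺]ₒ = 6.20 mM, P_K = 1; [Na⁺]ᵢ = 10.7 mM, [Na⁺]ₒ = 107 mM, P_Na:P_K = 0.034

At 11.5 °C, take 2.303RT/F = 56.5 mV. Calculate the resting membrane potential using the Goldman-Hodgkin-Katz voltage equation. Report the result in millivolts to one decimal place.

-57.0 mV

Vm = 56.5 · log₁₀[(Σ P·[cation]ₒ + Σ P·[anion]ᵢ) / (Σ P·[cation]ᵢ + Σ P·[anion]ₒ)]
Numerator = 1×6.20 + 0.034×107 = 9.838
Denominator = 1×100 + 0.034×10.7 = 100.4
Vm = 56.5 · log₁₀(0.098023) = 56.5 × (-1.0087) = -56.99 mV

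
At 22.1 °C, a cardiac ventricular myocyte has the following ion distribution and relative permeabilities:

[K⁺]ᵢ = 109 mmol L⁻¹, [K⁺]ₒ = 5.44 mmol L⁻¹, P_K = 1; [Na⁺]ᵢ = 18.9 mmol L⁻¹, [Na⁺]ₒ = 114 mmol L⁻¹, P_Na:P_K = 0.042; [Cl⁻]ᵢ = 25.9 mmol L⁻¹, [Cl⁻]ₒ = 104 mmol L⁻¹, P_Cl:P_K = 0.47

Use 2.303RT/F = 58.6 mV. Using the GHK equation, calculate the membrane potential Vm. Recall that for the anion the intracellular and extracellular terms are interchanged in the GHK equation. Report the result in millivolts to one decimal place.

Vm = 58.6 · log₁₀[(Σ P·[cation]ₒ + Σ P·[anion]ᵢ) / (Σ P·[cation]ᵢ + Σ P·[anion]ₒ)]
Numerator = 1×5.44 + 0.042×114 + 0.47×25.9 = 22.4
Denominator = 1×109 + 0.042×18.9 + 0.47×104 = 158.7
Vm = 58.6 · log₁₀(0.14118) = 58.6 × (-0.8502) = -49.82 mV

-49.8 mV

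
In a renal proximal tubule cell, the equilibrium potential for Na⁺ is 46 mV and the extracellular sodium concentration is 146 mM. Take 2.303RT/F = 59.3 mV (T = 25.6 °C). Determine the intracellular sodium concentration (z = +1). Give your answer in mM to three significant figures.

Nernst: E = (59.3/1) · log₁₀([out]/[in]), so log₁₀([out]/[in]) = 46.0 × 1 / 59.3 = 0.7757.
[out]/[in] = 10^(0.7757) = 5.966.
[in] = 146 / 5.966 = 24.47 mM.

24.5 mM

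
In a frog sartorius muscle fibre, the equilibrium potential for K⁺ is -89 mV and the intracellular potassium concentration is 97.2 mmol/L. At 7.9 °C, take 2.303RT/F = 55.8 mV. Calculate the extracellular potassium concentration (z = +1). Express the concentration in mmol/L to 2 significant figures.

2.5 mmol/L

Nernst: E = (55.8/1) · log₁₀([out]/[in]), so log₁₀([out]/[in]) = -89.0 × 1 / 55.8 = -1.5950.
[out]/[in] = 10^(-1.5950) = 0.02541.
[out] = 0.02541 × 97.2 = 2.47 mmol/L.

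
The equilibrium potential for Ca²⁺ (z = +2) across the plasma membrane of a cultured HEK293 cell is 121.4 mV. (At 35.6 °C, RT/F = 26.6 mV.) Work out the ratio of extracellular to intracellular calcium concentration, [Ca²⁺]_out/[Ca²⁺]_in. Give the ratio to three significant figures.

9210

ln([out]/[in]) = E·z/(26.6) = 121.4 × 2 / 26.6 = 9.1278
[out]/[in] = e^(9.1278) = 9208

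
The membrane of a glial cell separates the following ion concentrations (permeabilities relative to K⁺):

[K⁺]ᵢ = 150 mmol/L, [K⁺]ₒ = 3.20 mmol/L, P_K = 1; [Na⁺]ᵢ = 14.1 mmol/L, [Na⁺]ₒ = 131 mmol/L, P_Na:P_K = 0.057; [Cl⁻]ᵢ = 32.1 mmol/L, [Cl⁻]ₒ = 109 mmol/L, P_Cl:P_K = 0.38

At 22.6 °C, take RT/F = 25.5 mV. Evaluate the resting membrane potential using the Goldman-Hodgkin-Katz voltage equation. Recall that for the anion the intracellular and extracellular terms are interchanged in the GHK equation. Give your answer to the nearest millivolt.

-54 mV

Vm = 25.5 · ln[(Σ P·[cation]ₒ + Σ P·[anion]ᵢ) / (Σ P·[cation]ᵢ + Σ P·[anion]ₒ)]
Numerator = 1×3.20 + 0.057×131 + 0.38×32.1 = 22.87
Denominator = 1×150 + 0.057×14.1 + 0.38×109 = 192.2
Vm = 25.5 · ln(0.11895) = 25.5 × (-2.1291) = -54.29 mV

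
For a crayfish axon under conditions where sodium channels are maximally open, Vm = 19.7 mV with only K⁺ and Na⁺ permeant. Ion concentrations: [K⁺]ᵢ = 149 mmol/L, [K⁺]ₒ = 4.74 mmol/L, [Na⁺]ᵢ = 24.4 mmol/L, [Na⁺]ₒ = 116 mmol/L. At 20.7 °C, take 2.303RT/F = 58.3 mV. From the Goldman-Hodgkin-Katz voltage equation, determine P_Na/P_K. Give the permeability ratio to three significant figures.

5.08

Let α = P_Na/P_K. GHK: Vm = 58.3·log₁₀[(Kₒ + α·Naₒ)/(Kᵢ + α·Naᵢ)].
10^(Vm/58.3) = 10^(19.7/58.3) = 2.1772
So 2.1772·(Kᵢ + α·Naᵢ) = Kₒ + α·Naₒ → α = (2.1772·149.0 − 4.74) / (116.0 − 2.1772·24.4)
α = (324.4 − 4.74) / (116.0 − 53.12) = 319.7/62.88 = 5.084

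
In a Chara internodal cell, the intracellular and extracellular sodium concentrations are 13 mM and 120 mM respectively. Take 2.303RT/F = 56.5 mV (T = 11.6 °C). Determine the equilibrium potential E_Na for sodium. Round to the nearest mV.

E = (56.5/z) · log₁₀([Na⁺]_out/[Na⁺]_in) with z = +1.
= (56.5/1) · log₁₀(120/13) = 56.50 · log₁₀(9.231)
= 56.50 · (0.9652) = 54.54 mV

55 mV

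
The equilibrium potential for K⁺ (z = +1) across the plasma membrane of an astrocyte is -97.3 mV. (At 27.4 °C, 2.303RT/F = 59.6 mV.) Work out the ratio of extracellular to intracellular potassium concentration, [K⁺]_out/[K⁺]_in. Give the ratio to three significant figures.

0.0233

log₁₀([out]/[in]) = E·z/(59.6) = -97.3 × 1 / 59.6 = -1.6326
[out]/[in] = 10^(-1.6326) = 0.02331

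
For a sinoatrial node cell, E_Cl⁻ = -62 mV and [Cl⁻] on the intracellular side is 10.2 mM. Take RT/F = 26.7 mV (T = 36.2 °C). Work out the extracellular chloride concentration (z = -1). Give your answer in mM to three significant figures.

Nernst: E = (26.7/-1) · ln([out]/[in]), so ln([out]/[in]) = -62.0 × -1 / 26.7 = 2.3221.
[out]/[in] = e^(2.3221) = 10.2.
[out] = 10.2 × 10.2 = 104 mM.

104 mM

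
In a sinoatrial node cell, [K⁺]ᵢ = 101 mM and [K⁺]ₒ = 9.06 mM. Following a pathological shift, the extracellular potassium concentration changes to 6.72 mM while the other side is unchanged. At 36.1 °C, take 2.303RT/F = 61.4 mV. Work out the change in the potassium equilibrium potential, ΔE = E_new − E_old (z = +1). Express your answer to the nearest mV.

E_old = (61.4/1)·log₁₀(9.06/101) = -64.30 mV
E_new = (61.4/1)·log₁₀(6.72/101) = -72.26 mV
ΔE = -72.26 − (-64.30) = -7.97 mV

-8 mV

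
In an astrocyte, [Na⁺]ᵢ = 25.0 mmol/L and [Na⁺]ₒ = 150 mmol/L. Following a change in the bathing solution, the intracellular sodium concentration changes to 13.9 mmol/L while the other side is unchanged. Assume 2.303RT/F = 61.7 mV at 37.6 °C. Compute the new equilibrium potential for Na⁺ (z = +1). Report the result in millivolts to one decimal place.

63.7 mV

After the shift: [Na⁺]_out = 150, [Na⁺]_in = 13.9 mmol/L.
E_new = (61.7/1)·log₁₀(150/13.9) = 61.70 · (1.0331) = 63.74 mV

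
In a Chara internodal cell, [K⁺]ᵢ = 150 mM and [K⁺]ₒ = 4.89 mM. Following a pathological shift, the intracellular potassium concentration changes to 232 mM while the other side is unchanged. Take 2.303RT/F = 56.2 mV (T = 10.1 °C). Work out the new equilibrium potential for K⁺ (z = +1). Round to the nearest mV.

-94 mV

After the shift: [K⁺]_out = 4.89, [K⁺]_in = 232 mM.
E_new = (56.2/1)·log₁₀(4.89/232) = 56.20 · (-1.6762) = -94.20 mV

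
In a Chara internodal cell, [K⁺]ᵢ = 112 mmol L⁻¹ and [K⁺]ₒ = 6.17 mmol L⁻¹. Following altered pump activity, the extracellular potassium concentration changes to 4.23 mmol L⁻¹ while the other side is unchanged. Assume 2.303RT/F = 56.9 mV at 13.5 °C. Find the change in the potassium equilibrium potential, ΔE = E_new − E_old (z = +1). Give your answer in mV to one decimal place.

-9.3 mV

E_old = (56.9/1)·log₁₀(6.17/112) = -71.63 mV
E_new = (56.9/1)·log₁₀(4.23/112) = -80.96 mV
ΔE = -80.96 − (-71.63) = -9.33 mV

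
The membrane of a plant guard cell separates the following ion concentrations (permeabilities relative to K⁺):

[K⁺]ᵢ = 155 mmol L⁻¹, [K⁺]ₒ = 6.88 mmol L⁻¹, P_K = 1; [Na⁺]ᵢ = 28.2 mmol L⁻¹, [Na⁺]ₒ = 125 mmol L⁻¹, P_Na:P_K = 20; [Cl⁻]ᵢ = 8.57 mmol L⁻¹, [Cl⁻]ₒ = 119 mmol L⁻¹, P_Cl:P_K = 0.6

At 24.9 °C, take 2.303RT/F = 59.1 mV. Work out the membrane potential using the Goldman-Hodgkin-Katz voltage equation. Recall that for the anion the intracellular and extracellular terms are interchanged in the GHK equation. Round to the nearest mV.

Vm = 59.1 · log₁₀[(Σ P·[cation]ₒ + Σ P·[anion]ᵢ) / (Σ P·[cation]ᵢ + Σ P·[anion]ₒ)]
Numerator = 1×6.88 + 20×125 + 0.6×8.57 = 2512
Denominator = 1×155 + 20×28.2 + 0.6×119 = 790.4
Vm = 59.1 · log₁₀(3.1782) = 59.1 × (0.5022) = 29.68 mV

30 mV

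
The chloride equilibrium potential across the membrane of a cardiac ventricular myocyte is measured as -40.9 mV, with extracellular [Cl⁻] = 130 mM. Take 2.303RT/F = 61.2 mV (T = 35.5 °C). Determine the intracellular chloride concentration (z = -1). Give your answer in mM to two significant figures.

28 mM

Nernst: E = (61.2/-1) · log₁₀([out]/[in]), so log₁₀([out]/[in]) = -40.9 × -1 / 61.2 = 0.6683.
[out]/[in] = 10^(0.6683) = 4.659.
[in] = 130 / 4.659 = 27.9 mM.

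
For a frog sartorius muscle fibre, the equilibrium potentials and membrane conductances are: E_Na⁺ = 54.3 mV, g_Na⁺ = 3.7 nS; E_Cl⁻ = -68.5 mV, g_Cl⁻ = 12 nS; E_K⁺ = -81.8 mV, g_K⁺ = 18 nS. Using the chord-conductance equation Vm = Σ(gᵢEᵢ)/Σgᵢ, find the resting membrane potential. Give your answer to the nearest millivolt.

Σ gᵢEᵢ = 3.7·(54.3) + 12·(-68.5) + 18·(-81.8) = -2093.49
Σ gᵢ = 3.7 + 12 + 18 = 33.7
Vm = -2093.49 / 33.7 = -62.12 mV

-62 mV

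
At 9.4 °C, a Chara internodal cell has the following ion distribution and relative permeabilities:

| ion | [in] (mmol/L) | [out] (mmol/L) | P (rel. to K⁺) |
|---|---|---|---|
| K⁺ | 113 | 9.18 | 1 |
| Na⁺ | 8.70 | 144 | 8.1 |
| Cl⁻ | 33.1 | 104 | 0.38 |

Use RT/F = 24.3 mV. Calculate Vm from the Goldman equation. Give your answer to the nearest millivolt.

41 mV

Vm = 24.3 · ln[(Σ P·[cation]ₒ + Σ P·[anion]ᵢ) / (Σ P·[cation]ᵢ + Σ P·[anion]ₒ)]
Numerator = 1×9.18 + 8.1×144 + 0.38×33.1 = 1188
Denominator = 1×113 + 8.1×8.70 + 0.38×104 = 223
Vm = 24.3 · ln(5.3283) = 24.3 × (1.6730) = 40.65 mV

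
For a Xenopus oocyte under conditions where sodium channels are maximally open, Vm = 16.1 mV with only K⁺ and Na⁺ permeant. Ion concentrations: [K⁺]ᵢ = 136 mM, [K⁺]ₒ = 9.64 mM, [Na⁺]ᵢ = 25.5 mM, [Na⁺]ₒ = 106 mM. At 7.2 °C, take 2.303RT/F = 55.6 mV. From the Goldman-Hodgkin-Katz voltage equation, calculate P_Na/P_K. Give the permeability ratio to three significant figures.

4.53

Let α = P_Na/P_K. GHK: Vm = 55.6·log₁₀[(Kₒ + α·Naₒ)/(Kᵢ + α·Naᵢ)].
10^(Vm/55.6) = 10^(16.1/55.6) = 1.9479
So 1.9479·(Kᵢ + α·Naᵢ) = Kₒ + α·Naₒ → α = (1.9479·136.0 − 9.64) / (106.0 − 1.9479·25.5)
α = (264.9 − 9.64) / (106.0 − 49.67) = 255.3/56.33 = 4.532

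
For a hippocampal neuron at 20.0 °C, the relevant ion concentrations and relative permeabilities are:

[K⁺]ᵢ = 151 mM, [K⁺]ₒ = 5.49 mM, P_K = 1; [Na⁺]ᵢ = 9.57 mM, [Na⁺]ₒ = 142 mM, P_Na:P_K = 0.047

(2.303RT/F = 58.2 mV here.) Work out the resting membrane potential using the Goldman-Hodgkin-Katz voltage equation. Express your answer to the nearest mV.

-64 mV

Vm = 58.2 · log₁₀[(Σ P·[cation]ₒ + Σ P·[anion]ᵢ) / (Σ P·[cation]ᵢ + Σ P·[anion]ₒ)]
Numerator = 1×5.49 + 0.047×142 = 12.16
Denominator = 1×151 + 0.047×9.57 = 151.4
Vm = 58.2 · log₁₀(0.080317) = 58.2 × (-1.0952) = -63.74 mV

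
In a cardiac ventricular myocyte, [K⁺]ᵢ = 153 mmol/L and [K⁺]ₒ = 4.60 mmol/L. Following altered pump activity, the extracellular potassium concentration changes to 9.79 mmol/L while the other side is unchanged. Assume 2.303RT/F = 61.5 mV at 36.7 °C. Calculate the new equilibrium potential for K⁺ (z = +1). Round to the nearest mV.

After the shift: [K⁺]_out = 9.79, [K⁺]_in = 153 mmol/L.
E_new = (61.5/1)·log₁₀(9.79/153) = 61.50 · (-1.1939) = -73.43 mV

-73 mV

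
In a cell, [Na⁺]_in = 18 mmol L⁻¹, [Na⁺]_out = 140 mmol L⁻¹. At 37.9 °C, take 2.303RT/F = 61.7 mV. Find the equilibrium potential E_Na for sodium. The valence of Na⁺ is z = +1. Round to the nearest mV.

E = (61.7/z) · log₁₀([Na⁺]_out/[Na⁺]_in) with z = +1.
= (61.7/1) · log₁₀(140/18) = 61.70 · log₁₀(7.778)
= 61.70 · (0.8909) = 54.97 mV

55 mV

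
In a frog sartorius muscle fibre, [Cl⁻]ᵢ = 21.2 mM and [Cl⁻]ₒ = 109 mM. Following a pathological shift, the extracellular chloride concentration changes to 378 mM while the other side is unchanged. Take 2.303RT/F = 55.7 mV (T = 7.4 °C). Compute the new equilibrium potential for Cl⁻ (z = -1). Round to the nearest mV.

-70 mV

After the shift: [Cl⁻]_out = 378, [Cl⁻]_in = 21.2 mM.
E_new = (55.7/-1)·log₁₀(378/21.2) = -55.70 · (1.2512) = -69.69 mV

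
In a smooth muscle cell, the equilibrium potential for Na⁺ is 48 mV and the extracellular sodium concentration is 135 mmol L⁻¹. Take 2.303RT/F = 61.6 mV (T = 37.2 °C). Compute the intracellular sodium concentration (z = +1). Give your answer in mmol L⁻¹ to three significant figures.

Nernst: E = (61.6/1) · log₁₀([out]/[in]), so log₁₀([out]/[in]) = 48.0 × 1 / 61.6 = 0.7792.
[out]/[in] = 10^(0.7792) = 6.015.
[in] = 135 / 6.015 = 22.44 mmol L⁻¹.

22.4 mmol L⁻¹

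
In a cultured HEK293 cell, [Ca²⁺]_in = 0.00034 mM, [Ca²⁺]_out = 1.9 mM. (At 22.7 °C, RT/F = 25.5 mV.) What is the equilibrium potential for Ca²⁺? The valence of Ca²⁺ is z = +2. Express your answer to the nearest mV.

110 mV

E = (25.5/z) · ln([Ca²⁺]_out/[Ca²⁺]_in) with z = +2.
= (25.5/2) · ln(1.9/0.00034) = 12.75 · ln(5588)
= 12.75 · (8.6284) = 110.01 mV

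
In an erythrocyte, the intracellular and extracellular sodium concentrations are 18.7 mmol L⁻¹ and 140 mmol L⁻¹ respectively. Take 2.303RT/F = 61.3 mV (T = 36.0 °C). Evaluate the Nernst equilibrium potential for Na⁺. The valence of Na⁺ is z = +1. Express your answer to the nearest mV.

54 mV

E = (61.3/z) · log₁₀([Na⁺]_out/[Na⁺]_in) with z = +1.
= (61.3/1) · log₁₀(140/18.7) = 61.30 · log₁₀(7.487)
= 61.30 · (0.8743) = 53.59 mV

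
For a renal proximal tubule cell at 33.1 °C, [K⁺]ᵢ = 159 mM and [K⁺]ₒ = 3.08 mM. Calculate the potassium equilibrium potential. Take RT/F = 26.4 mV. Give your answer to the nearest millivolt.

E = (26.4/z) · ln([K⁺]_out/[K⁺]_in) with z = +1.
= (26.4/1) · ln(3.08/159) = 26.40 · ln(0.01937)
= 26.40 · (-3.9440) = -104.12 mV

-104 mV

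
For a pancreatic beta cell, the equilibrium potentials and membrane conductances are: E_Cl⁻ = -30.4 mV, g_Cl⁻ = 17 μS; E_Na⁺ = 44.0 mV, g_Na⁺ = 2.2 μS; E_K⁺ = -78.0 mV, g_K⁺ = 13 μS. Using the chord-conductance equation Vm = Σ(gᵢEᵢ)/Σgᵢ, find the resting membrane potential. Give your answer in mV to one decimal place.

-44.5 mV

Σ gᵢEᵢ = 17·(-30.4) + 2.2·(44.0) + 13·(-78.0) = -1434.00
Σ gᵢ = 17 + 2.2 + 13 = 32.2
Vm = -1434.00 / 32.2 = -44.53 mV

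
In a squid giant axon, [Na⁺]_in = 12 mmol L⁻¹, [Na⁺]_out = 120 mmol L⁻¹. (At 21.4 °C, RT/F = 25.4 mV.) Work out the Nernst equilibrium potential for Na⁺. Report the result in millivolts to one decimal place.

E = (25.4/z) · ln([Na⁺]_out/[Na⁺]_in) with z = +1.
= (25.4/1) · ln(120/12) = 25.40 · ln(10)
= 25.40 · (2.3026) = 58.49 mV

58.5 mV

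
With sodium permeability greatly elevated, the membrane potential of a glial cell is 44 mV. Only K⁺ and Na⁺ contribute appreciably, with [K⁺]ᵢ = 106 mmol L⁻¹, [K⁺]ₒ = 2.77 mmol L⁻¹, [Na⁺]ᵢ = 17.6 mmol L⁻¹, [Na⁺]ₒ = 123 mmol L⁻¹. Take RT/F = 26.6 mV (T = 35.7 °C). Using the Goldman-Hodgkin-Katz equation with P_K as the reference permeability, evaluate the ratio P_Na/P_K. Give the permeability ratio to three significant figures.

17.8

Let α = P_Na/P_K. GHK: Vm = 26.6·ln[(Kₒ + α·Naₒ)/(Kᵢ + α·Naᵢ)].
e^(Vm/26.6) = e^(44.0/26.6) = 5.2286
So 5.2286·(Kᵢ + α·Naᵢ) = Kₒ + α·Naₒ → α = (5.2286·106.0 − 2.77) / (123.0 − 5.2286·17.6)
α = (554.2 − 2.77) / (123.0 − 92.02) = 551.5/30.98 = 17.8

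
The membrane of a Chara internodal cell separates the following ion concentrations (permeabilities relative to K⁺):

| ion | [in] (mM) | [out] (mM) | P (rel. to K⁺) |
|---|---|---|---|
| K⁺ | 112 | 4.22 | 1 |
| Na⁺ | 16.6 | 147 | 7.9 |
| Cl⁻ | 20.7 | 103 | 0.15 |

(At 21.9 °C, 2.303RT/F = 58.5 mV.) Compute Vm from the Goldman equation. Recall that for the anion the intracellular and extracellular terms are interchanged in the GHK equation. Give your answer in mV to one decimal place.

Vm = 58.5 · log₁₀[(Σ P·[cation]ₒ + Σ P·[anion]ᵢ) / (Σ P·[cation]ᵢ + Σ P·[anion]ₒ)]
Numerator = 1×4.22 + 7.9×147 + 0.15×20.7 = 1169
Denominator = 1×112 + 7.9×16.6 + 0.15×103 = 258.6
Vm = 58.5 · log₁₀(4.5192) = 58.5 × (0.6551) = 38.32 mV

38.3 mV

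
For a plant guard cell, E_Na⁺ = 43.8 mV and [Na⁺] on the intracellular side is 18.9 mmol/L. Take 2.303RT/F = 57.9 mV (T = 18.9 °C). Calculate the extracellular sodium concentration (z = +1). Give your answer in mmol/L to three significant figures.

Nernst: E = (57.9/1) · log₁₀([out]/[in]), so log₁₀([out]/[in]) = 43.8 × 1 / 57.9 = 0.7565.
[out]/[in] = 10^(0.7565) = 5.708.
[out] = 5.708 × 18.9 = 107.9 mmol/L.

108 mmol/L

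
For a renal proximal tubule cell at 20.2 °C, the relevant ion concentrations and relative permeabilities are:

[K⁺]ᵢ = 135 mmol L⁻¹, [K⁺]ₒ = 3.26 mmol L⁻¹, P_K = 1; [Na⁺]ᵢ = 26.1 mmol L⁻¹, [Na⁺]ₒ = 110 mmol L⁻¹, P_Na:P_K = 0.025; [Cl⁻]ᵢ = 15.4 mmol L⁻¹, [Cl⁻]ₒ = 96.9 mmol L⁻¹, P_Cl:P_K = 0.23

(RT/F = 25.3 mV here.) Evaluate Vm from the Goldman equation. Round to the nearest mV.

Vm = 25.3 · ln[(Σ P·[cation]ₒ + Σ P·[anion]ᵢ) / (Σ P·[cation]ᵢ + Σ P·[anion]ₒ)]
Numerator = 1×3.26 + 0.025×110 + 0.23×15.4 = 9.552
Denominator = 1×135 + 0.025×26.1 + 0.23×96.9 = 157.9
Vm = 25.3 · ln(0.060479) = 25.3 × (-2.8055) = -70.98 mV

-71 mV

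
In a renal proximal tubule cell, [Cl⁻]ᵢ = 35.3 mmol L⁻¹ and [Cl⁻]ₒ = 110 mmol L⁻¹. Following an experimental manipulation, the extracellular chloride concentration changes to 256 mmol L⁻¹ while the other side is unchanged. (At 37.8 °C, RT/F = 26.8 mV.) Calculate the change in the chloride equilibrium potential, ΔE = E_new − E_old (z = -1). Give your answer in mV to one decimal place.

E_old = (26.8/-1)·ln(110/35.3) = -30.46 mV
E_new = (26.8/-1)·ln(256/35.3) = -53.10 mV
ΔE = -53.10 − (-30.46) = -22.64 mV

-22.6 mV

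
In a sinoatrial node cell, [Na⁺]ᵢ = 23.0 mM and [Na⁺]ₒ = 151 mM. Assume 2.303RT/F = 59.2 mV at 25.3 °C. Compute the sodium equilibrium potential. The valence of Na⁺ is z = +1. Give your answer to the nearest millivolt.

E = (59.2/z) · log₁₀([Na⁺]_out/[Na⁺]_in) with z = +1.
= (59.2/1) · log₁₀(151/23.0) = 59.20 · log₁₀(6.565)
= 59.20 · (0.8172) = 48.38 mV

48 mV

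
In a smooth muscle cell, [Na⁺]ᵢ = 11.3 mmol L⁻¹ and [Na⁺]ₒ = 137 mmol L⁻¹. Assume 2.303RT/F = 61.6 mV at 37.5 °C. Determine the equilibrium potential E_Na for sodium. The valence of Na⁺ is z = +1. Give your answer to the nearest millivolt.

E = (61.6/z) · log₁₀([Na⁺]_out/[Na⁺]_in) with z = +1.
= (61.6/1) · log₁₀(137/11.3) = 61.60 · log₁₀(12.12)
= 61.60 · (1.0836) = 66.75 mV

67 mV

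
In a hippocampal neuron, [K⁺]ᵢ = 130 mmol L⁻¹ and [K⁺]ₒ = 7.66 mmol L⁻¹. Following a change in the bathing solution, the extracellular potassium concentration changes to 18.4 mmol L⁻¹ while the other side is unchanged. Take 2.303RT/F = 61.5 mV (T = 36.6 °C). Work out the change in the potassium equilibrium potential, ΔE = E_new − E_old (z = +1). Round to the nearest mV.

E_old = (61.5/1)·log₁₀(7.66/130) = -75.63 mV
E_new = (61.5/1)·log₁₀(18.4/130) = -52.22 mV
ΔE = -52.22 − (-75.63) = 23.41 mV

23 mV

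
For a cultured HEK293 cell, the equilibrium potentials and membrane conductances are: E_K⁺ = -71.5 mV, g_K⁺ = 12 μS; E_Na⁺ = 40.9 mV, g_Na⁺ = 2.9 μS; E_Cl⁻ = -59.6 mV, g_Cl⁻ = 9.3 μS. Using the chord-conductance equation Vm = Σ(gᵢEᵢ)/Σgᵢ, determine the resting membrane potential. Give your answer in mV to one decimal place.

Σ gᵢEᵢ = 12·(-71.5) + 2.9·(40.9) + 9.3·(-59.6) = -1293.67
Σ gᵢ = 12 + 2.9 + 9.3 = 24.2
Vm = -1293.67 / 24.2 = -53.46 mV

-53.5 mV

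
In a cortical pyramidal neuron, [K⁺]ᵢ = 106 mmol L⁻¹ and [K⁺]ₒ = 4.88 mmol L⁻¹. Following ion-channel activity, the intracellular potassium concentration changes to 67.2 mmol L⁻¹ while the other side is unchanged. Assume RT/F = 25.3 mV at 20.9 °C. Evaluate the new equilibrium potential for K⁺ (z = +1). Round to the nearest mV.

-66 mV

After the shift: [K⁺]_out = 4.88, [K⁺]_in = 67.2 mmol L⁻¹.
E_new = (25.3/1)·ln(4.88/67.2) = 25.30 · (-2.6225) = -66.35 mV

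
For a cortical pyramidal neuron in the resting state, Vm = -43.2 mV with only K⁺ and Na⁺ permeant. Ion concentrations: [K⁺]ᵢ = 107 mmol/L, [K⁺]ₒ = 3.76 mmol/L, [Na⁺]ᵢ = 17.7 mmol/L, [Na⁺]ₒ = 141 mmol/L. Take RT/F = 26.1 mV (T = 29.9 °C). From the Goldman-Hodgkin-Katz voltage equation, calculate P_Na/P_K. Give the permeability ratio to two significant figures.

Let α = P_Na/P_K. GHK: Vm = 26.1·ln[(Kₒ + α·Naₒ)/(Kᵢ + α·Naᵢ)].
e^(Vm/26.1) = e^(-43.2/26.1) = 0.19106
So 0.19106·(Kᵢ + α·Naᵢ) = Kₒ + α·Naₒ → α = (0.19106·107.0 − 3.76) / (141.0 − 0.19106·17.7)
α = (20.44 − 3.76) / (141.0 − 3.382) = 16.68/137.6 = 0.1212

0.12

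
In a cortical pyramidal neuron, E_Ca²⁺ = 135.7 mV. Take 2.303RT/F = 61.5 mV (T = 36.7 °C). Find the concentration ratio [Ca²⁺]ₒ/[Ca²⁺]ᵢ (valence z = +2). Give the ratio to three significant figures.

25900

log₁₀([out]/[in]) = E·z/(61.5) = 135.7 × 2 / 61.5 = 4.4130
[out]/[in] = 10^(4.4130) = 2.588e+04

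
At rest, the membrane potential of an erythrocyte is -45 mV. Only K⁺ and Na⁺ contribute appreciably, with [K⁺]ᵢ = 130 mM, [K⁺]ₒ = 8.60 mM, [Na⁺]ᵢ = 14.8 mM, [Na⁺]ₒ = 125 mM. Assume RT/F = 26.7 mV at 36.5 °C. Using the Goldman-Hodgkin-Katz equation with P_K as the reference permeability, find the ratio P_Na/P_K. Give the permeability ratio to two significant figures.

0.13

Let α = P_Na/P_K. GHK: Vm = 26.7·ln[(Kₒ + α·Naₒ)/(Kᵢ + α·Naᵢ)].
e^(Vm/26.7) = e^(-45.0/26.7) = 0.18537
So 0.18537·(Kᵢ + α·Naᵢ) = Kₒ + α·Naₒ → α = (0.18537·130.0 − 8.6) / (125.0 − 0.18537·14.8)
α = (24.1 − 8.6) / (125.0 − 2.743) = 15.5/122.3 = 0.1268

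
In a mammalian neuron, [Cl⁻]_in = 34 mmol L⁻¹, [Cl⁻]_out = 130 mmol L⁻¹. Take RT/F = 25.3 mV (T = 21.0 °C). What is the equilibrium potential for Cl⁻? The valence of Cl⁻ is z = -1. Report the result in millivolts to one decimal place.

E = (25.3/z) · ln([Cl⁻]_out/[Cl⁻]_in) with z = -1.
For an anion, dividing by z = -1 reverses the sign.
= (25.3/-1) · ln(130/34) = -25.30 · ln(3.824)
= -25.30 · (1.3412) = -33.93 mV

-33.9 mV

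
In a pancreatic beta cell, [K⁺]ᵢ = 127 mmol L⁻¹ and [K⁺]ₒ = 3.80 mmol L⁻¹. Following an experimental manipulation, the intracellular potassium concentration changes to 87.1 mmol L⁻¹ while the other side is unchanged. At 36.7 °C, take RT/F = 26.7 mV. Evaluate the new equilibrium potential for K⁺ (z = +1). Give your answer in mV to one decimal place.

-83.6 mV

After the shift: [K⁺]_out = 3.80, [K⁺]_in = 87.1 mmol L⁻¹.
E_new = (26.7/1)·ln(3.80/87.1) = 26.70 · (-3.1321) = -83.63 mV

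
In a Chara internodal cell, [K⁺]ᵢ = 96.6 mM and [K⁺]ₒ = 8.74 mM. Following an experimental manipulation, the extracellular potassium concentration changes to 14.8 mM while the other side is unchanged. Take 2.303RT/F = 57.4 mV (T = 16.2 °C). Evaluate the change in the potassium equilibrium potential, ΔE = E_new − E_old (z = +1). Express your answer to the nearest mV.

E_old = (57.4/1)·log₁₀(8.74/96.6) = -59.89 mV
E_new = (57.4/1)·log₁₀(14.8/96.6) = -46.76 mV
ΔE = -46.76 − (-59.89) = 13.13 mV

13 mV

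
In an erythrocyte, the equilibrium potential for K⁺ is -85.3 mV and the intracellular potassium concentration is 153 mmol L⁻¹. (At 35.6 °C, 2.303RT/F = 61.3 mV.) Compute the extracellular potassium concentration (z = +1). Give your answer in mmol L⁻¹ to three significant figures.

Nernst: E = (61.3/1) · log₁₀([out]/[in]), so log₁₀([out]/[in]) = -85.3 × 1 / 61.3 = -1.3915.
[out]/[in] = 10^(-1.3915) = 0.0406.
[out] = 0.0406 × 153 = 6.211 mmol L⁻¹.

6.21 mmol L⁻¹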